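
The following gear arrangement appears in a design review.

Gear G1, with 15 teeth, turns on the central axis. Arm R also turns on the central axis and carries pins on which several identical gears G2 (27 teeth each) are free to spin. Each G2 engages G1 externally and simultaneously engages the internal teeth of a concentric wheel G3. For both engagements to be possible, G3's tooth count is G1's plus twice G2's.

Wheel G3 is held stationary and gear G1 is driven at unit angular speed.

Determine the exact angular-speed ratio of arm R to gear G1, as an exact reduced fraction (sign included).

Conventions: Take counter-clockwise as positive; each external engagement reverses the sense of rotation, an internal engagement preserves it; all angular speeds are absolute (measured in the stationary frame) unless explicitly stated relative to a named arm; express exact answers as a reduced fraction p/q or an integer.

recognized (axles ride arm R): planetary set, 15/27/69 teeth
ring teeth: 15 + 2·27 = 69
15(ω_sun−ω_arm) = −69(ω_ring−ω_arm),  ω_ring = 0, ω_sun = 1
15(1−ω_arm) = −69(0−ω_arm)  ⇒  84·ω_arm = 15  ⇒  ω_arm = 5/28
ω_out/ω_in = 5/28

5/28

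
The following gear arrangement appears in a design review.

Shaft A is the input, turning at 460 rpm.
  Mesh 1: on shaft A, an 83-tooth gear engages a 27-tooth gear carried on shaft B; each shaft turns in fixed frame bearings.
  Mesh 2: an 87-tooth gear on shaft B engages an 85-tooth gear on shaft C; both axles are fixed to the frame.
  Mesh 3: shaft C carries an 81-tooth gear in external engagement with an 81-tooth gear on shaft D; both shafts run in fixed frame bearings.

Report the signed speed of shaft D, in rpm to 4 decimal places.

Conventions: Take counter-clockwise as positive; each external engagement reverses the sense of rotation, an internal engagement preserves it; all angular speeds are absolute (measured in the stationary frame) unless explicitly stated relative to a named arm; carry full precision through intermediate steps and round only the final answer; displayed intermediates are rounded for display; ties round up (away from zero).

topology: fixed-axis compound train — 3 meshes, A→D
mesh 1 [83T→27T]: ω = 460.0000×83/27 = 1414.0741 rpm, sense flips to −
mesh 2 [87T→85T]: ω = 1414.0741×87/85 = 1447.3464 rpm, sense flips to +
mesh 3 [81T→81T]: ω = 1447.3464×81/81 = 1447.3464 rpm, sense flips to −
signed output speed = -1447.3464 rpm

-1447.3464 rpm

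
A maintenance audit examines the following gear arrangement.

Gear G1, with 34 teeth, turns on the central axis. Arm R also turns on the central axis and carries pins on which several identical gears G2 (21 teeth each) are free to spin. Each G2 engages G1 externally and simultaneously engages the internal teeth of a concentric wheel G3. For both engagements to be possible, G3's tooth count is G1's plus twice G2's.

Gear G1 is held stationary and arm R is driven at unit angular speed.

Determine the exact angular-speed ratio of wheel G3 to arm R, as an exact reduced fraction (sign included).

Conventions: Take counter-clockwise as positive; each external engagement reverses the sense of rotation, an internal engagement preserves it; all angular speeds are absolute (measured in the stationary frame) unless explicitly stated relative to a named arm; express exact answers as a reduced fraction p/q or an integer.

planetary set (34T centre, 21T on arm, 76T internal) — Willis relation
ring teeth: 34 + 2·21 = 76
34(ω_sun−ω_arm) = −76(ω_ring−ω_arm),  ω_sun = 0, ω_arm = 1
ω_ring = 1 − (34/76)(0−1) = 55/38
ω_out/ω_in = 55/38

55/38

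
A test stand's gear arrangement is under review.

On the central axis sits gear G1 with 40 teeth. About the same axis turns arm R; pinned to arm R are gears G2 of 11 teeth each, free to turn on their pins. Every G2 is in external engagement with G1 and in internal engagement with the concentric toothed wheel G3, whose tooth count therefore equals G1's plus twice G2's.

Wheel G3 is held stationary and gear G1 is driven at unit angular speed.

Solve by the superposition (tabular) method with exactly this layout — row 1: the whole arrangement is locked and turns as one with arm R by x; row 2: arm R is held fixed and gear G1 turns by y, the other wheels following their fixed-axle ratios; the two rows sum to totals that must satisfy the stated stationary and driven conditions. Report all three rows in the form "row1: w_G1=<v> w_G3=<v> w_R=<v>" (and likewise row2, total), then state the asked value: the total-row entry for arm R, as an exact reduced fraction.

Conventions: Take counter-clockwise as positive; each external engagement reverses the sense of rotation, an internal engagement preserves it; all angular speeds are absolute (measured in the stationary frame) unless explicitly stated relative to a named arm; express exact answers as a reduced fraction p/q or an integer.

planetary set (40T centre, 11T on arm, 62T internal) — Willis relation
superposition row 1 [locked train]: every member turns x
row 2: sun turns y, ring = −(40/62)·y, arm 0
boundary: total ω_ring = x − (40/62)·y = 0 and total ω_sun = x + y = 1  ⇒  y = 31/51, x = 20/51
row 2 ring = −(40/62)·31/51 = -20/51
totals (row 1 + row 2): sun 20/51 + 31/51 = 1, ring 20/51 + (-20/51) = 0, arm 20/51 + 0 = 20/51
asked cell (total, arm) = 20/51

row1: w_G1=20/51 w_G3=20/51 w_R=20/51
row2: w_G1=31/51 w_G3=-20/51 w_R=0
total: w_G1=1 w_G3=0 w_R=20/51
asked value: 20/51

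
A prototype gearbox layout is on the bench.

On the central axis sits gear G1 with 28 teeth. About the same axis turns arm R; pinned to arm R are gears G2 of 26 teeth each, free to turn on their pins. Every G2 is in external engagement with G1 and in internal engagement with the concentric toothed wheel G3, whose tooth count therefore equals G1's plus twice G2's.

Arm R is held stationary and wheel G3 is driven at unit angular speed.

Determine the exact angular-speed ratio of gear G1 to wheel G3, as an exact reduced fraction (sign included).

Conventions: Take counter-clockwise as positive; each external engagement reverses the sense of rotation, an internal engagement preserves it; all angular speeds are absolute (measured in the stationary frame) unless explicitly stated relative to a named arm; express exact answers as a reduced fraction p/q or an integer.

-20/7

class = planetary set [G3 = 28+2·26 = 80; Willis about the carrier]
ring teeth: 28 + 2·26 = 80
28(ω_sun−ω_arm) = −80(ω_ring−ω_arm),  ω_arm = 0, ω_ring = 1
ω_sun = 0 − (80/28)(1−0) = -20/7
ω_out/ω_in = -20/7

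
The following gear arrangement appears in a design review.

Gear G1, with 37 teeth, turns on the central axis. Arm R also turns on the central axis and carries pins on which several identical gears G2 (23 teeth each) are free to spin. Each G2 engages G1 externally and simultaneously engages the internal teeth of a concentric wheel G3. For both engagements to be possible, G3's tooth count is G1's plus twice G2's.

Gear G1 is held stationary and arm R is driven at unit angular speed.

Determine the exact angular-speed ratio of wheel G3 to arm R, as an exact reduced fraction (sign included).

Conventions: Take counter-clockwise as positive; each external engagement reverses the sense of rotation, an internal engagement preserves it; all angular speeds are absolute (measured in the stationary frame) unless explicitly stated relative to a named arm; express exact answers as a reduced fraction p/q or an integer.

120/83

planetary set (37T centre, 23T on arm, 83T internal) — Willis relation
ring teeth: 37 + 2·23 = 83
37(ω_sun−ω_arm) = −83(ω_ring−ω_arm),  ω_sun = 0, ω_arm = 1
ω_ring = 1 − (37/83)(0−1) = 120/83
ω_out/ω_in = 120/83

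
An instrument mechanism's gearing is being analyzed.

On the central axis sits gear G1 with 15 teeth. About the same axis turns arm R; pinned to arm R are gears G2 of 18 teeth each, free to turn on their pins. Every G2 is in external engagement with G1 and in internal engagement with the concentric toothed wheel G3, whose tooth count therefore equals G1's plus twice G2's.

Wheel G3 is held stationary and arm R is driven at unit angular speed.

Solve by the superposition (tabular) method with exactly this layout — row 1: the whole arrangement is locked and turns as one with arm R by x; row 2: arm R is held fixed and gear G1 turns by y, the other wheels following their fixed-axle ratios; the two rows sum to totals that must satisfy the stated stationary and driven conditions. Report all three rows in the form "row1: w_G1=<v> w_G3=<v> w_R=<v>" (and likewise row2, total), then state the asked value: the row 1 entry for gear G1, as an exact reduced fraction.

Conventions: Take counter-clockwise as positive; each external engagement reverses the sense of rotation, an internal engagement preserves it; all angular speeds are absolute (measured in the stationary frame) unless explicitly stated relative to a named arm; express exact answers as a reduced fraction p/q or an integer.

class = planetary set [G3 = 15+2·18 = 51; Willis about the carrier]
row 1 — lock + rotate with arm: ω_sun = ω_ring = ω_arm = x
row 2: sun turns y, ring = −(15/51)·y, arm 0
boundary: total ω_ring = x − (15/51)·y = 0 and total ω_arm = x = 1  ⇒  y = 17/5, x = 1
row 2 ring = −(15/51)·17/5 = -1
totals (row 1 + row 2): sun 1 + 17/5 = 22/5, ring 1 + (-1) = 0, arm 1 + 0 = 1
asked cell (row1, sun) = 1

row1: w_G1=1 w_G3=1 w_R=1
row2: w_G1=17/5 w_G3=-1 w_R=0
total: w_G1=22/5 w_G3=0 w_R=1
asked value: 1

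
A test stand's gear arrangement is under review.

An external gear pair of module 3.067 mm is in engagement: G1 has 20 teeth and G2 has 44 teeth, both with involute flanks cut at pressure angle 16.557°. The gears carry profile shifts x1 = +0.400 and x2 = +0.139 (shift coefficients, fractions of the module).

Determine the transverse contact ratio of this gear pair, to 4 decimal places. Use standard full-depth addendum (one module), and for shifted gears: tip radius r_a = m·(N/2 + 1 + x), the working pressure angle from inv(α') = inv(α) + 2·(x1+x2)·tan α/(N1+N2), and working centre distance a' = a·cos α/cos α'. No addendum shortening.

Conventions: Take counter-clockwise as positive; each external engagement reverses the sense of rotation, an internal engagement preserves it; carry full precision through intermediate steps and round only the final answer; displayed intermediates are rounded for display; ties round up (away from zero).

class = single-mesh tooth geometry [involute pair 20T × 44T, m = 3.067]
base radii: r_b1 = 29.398321, r_b2 = 64.676306
tip radii: r_a1 = 34.963800, r_a2 = 70.967313
inv(α') = inv(16.557°) + 2·(+0.400+0.139)·tan α/(20+44) = 0.01332936  ⇒  α' = 19.29200°
a' = a·cos α / cos α' = 98.1440·cos 16.557°/cos 19.29200° = 99.671469
action lengths: √(r_a1²−r_b1²) = 18.926332, √(r_a2²−r_b2²) = 29.211897
base pitch p_b = π·m·cos α = 9.235755
CR = (18.926332 + 29.211897 − 99.671469·sin 19.29200°)/9.235755 = 1.646699
contact ratio ≈ 1.6467

1.6467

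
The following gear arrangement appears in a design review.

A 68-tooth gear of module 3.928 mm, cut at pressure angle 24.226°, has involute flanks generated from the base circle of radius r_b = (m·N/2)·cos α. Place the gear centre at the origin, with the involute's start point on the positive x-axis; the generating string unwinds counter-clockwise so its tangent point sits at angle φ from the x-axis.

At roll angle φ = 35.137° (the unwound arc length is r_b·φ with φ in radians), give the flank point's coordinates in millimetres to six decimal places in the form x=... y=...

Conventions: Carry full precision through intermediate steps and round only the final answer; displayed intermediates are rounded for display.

single-mesh involute tooth geometry (68T wheel at module 3.928)
pitch radius r_p = m·N/2 = 3.928·68/2 = 133.552000
base radius r_b = r_p·cos α = 133.552000·cos 24.226° = 121.790610
roll angle φ = 35.137° = 0.61325634 rad
x = r_b·(cos φ + φ·sin φ) = 142.583650
y = r_b·(sin φ − φ·cos φ) = 9.015646

x=142.583650 y=9.015646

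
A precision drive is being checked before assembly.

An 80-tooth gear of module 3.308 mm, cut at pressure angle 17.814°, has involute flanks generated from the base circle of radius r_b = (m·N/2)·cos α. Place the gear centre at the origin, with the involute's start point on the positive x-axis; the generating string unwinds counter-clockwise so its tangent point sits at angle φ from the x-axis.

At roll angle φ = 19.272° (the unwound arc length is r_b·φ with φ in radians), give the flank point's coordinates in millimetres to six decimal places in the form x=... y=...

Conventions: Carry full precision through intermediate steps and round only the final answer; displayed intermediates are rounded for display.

x=132.901899 y=1.580000

topology: single-mesh involute geometry — m = 3.308, N = 80
pitch radius r_p = m·N/2 = 3.308·80/2 = 132.320000
base radius r_b = r_p·cos α = 132.320000·cos 17.814° = 125.975874
roll angle φ = 19.272° = 0.33635985 rad
x = r_b·(cos φ + φ·sin φ) = 132.901899
y = r_b·(sin φ − φ·cos φ) = 1.580000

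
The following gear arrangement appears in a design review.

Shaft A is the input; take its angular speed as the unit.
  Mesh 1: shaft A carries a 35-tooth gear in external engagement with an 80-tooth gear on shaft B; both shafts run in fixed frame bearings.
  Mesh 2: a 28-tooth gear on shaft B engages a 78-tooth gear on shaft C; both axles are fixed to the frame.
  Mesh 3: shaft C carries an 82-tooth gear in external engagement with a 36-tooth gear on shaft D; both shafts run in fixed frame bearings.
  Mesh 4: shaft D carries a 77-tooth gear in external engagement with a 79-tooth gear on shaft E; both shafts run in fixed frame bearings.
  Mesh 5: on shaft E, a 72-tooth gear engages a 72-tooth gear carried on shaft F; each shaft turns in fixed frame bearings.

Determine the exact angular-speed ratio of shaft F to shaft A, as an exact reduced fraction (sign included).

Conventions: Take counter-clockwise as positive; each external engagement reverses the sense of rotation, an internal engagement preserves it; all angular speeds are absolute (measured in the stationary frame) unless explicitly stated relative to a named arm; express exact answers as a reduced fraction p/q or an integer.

class = fixed-axis compound train [5 meshes; 5 ratios multiply, 5 sense flips]
mesh 1 [35T→80T]: running ratio 7/16, sense −
mesh 2 [28T→78T]: running ratio 49/312, sense +
mesh 3 [82T→36T]: running ratio 2009/5616, sense −
mesh 4 [77T→79T]: running ratio 154693/443664, sense +
mesh 5 [72T→72T]: running ratio 154693/443664, sense −
ω_out/ω_in = -154693/443664

-154693/443664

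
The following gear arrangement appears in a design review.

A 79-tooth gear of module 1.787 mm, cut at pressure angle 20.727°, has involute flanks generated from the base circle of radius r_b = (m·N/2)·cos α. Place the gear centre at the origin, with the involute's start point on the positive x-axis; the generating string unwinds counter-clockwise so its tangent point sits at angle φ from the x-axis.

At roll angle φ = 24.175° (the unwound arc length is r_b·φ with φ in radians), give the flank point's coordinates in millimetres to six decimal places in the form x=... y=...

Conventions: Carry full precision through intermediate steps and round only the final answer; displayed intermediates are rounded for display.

class = single-mesh tooth geometry [base-circle involute, m = 1.787, 79T]
pitch radius r_p = m·N/2 = 1.787·79/2 = 70.586500
base radius r_b = r_p·cos α = 70.586500·cos 20.727° = 66.017955
roll angle φ = 24.175° = 0.42193335 rad
x = r_b·(cos φ + φ·sin φ) = 71.635499
y = r_b·(sin φ − φ·cos φ) = 1.623757

x=71.635499 y=1.623757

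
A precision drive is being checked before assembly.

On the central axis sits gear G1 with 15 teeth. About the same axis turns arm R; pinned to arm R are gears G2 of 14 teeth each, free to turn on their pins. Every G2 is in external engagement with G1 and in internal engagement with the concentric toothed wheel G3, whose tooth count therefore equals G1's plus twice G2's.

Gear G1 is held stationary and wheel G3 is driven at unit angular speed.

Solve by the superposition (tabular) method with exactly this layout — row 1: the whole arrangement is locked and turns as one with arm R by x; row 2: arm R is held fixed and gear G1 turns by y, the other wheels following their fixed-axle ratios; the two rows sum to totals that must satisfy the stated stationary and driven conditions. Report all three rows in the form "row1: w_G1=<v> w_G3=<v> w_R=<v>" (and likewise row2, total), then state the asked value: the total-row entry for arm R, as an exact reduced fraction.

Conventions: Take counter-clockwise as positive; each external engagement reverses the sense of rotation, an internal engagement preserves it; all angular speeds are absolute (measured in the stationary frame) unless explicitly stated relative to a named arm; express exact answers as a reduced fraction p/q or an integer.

row1: w_G1=43/58 w_G3=43/58 w_R=43/58
row2: w_G1=-43/58 w_G3=15/58 w_R=0
total: w_G1=0 w_G3=1 w_R=43/58
asked value: 43/58

recognized (axles ride arm R): planetary set, 15/14/43 teeth
superposition row 1 [locked train]: every member turns x
superposition row 2 [arm held]: sun y, ring −(15/43)·y, arm 0
boundary: total ω_sun = x + y = 0 and total ω_ring = x − (15/43)·y = 1  ⇒  y = -43/58, x = 43/58
row 2 ring = −(15/43)·(-43/58) = 15/58
totals (row 1 + row 2): sun 43/58 + (-43/58) = 0, ring 43/58 + 15/58 = 1, arm 43/58 + 0 = 43/58
asked cell (total, arm) = 43/58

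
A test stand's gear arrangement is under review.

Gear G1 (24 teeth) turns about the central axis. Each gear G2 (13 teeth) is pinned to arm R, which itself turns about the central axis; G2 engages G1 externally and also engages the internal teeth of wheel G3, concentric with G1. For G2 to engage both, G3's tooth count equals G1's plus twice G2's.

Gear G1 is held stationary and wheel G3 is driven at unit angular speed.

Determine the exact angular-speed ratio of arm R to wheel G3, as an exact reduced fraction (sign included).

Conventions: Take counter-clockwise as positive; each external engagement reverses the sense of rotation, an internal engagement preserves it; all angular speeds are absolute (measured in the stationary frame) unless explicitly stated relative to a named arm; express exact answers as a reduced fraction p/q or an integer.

class = planetary set [G3 = 24+2·13 = 50; Willis about the carrier]
ring teeth: 24 + 2·13 = 50
24(ω_sun−ω_arm) = −50(ω_ring−ω_arm),  ω_sun = 0, ω_ring = 1
24(0−ω_arm) = −50(1−ω_arm)  ⇒  74·ω_arm = 50  ⇒  ω_arm = 25/37
ω_out/ω_in = 25/37

25/37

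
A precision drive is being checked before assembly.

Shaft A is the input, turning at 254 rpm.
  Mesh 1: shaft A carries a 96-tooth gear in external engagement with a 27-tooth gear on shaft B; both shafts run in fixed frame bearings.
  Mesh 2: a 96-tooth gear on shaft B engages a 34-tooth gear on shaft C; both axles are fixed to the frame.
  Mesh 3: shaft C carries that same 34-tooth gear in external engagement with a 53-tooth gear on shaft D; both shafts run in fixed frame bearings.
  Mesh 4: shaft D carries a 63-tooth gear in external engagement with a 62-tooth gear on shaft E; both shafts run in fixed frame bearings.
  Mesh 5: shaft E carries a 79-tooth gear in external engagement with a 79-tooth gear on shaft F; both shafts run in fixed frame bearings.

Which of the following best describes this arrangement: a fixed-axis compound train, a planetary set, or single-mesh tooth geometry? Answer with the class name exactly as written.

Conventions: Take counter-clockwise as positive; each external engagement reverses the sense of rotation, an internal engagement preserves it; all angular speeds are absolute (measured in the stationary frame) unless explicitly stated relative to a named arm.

class = fixed-axis compound train [5 meshes; 5 ratios multiply, 5 sense flips]
classification: fixed-axis compound train

fixed-axis compound train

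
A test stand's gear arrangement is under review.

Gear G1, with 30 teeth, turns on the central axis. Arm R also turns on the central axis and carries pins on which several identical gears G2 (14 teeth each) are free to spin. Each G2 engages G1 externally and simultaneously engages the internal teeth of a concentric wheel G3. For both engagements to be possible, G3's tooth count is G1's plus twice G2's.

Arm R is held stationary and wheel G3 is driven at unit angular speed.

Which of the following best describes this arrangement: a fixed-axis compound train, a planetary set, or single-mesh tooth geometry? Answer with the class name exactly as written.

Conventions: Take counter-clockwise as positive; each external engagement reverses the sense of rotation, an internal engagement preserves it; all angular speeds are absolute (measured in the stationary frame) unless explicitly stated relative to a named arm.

recognized (axles ride arm R): planetary set, 30/14/58 teeth
classification: planetary set

planetary set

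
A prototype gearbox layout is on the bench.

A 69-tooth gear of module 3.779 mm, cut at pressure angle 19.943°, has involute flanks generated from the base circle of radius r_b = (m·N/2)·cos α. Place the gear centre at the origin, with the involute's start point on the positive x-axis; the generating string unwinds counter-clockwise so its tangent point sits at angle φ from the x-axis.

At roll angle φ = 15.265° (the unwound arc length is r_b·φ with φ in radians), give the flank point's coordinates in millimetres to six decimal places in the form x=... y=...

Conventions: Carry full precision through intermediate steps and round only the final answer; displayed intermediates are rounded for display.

topology: single-mesh involute geometry — m = 3.779, N = 69
pitch radius r_p = m·N/2 = 3.779·69/2 = 130.375500
base radius r_b = r_p·cos α = 130.375500·cos 19.943° = 122.557196
roll angle φ = 15.265° = 0.26642451 rad
x = r_b·(cos φ + φ·sin φ) = 126.829991
y = r_b·(sin φ − φ·cos φ) = 0.767104

x=126.829991 y=0.767104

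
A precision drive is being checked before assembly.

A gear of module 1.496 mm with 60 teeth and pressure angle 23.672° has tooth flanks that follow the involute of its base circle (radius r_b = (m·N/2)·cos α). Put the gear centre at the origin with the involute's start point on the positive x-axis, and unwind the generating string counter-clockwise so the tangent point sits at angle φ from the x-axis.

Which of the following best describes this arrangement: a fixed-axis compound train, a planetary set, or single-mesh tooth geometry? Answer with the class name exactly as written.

single-mesh involute tooth geometry (60T wheel at module 1.496)
classification: single-mesh tooth geometry

single-mesh tooth geometry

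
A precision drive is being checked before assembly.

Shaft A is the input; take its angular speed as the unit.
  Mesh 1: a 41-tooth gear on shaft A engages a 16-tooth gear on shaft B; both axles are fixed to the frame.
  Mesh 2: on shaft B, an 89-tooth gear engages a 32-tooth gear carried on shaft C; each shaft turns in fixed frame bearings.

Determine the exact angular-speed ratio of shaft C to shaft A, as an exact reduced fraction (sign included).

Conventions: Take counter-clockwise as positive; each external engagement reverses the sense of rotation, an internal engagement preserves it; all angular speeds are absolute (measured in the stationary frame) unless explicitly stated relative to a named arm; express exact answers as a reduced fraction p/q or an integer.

class = fixed-axis compound train [2 meshes; 2 ratios multiply, 2 sense flips]
mesh 1 [41T→16T]: running ratio 41/16, sense −
mesh 2 [89T→32T]: running ratio 3649/512, sense +
ω_out/ω_in = 3649/512

3649/512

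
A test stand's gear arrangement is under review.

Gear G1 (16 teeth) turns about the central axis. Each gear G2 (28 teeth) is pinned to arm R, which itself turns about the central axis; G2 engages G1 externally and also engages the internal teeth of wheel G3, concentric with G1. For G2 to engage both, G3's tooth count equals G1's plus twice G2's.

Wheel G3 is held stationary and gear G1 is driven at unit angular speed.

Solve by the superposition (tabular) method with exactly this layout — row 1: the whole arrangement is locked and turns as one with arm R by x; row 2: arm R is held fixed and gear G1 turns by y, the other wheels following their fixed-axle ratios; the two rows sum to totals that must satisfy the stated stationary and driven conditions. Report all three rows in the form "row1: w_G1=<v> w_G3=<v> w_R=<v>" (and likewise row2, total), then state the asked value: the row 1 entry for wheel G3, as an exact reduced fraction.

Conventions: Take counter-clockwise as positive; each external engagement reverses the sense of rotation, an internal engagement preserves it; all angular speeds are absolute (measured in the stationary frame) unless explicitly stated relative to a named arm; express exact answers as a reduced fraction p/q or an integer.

row1: w_G1=2/11 w_G3=2/11 w_R=2/11
row2: w_G1=9/11 w_G3=-2/11 w_R=0
total: w_G1=1 w_G3=0 w_R=2/11
asked value: 2/11

topology: planetary set — G1 16T / G2 28T / G3 72T, arm = carrier (Willis)
superposition row 1 [locked train]: every member turns x
row 2 — arm fixed, fixed-axis ratios: sun y, ring −(16/72)·y, arm 0
boundary: total ω_ring = x − (16/72)·y = 0 and total ω_sun = x + y = 1  ⇒  y = 9/11, x = 2/11
row 2 ring = −(16/72)·9/11 = -2/11
totals (row 1 + row 2): sun 2/11 + 9/11 = 1, ring 2/11 + (-2/11) = 0, arm 2/11 + 0 = 2/11
asked cell (row1, ring) = 2/11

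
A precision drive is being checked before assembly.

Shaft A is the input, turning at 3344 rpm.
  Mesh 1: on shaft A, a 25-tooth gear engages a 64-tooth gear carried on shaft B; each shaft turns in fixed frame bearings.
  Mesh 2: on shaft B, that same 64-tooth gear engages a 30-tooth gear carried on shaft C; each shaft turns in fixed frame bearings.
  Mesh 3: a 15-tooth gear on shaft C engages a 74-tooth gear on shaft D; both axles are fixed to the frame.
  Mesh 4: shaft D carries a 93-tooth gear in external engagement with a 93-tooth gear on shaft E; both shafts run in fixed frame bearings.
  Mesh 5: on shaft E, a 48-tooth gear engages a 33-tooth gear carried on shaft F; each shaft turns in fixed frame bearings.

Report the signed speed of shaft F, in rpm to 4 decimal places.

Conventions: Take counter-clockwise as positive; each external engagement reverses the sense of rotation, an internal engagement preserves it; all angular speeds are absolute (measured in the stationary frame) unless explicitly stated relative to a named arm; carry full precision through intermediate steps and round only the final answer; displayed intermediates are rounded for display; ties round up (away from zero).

5-mesh fixed-axis compound train (all bearings frame-fixed)
mesh 1 [25T→64T]: ω = 3344.0000×25/64 = 1306.2500 rpm, sense flips to −
mesh 2 [64T→30T]: ω = 1306.2500×64/30 = 2786.6667 rpm, sense flips to +
mesh 3 [15T→74T]: ω = 2786.6667×15/74 = 564.8649 rpm, sense flips to −
mesh 4 [93T→93T]: ω = 564.8649×93/93 = 564.8649 rpm, sense flips to +
mesh 5 [48T→33T]: ω = 564.8649×48/33 = 821.6216 rpm, sense flips to −
signed output speed = -821.6216 rpm

-821.6216 rpm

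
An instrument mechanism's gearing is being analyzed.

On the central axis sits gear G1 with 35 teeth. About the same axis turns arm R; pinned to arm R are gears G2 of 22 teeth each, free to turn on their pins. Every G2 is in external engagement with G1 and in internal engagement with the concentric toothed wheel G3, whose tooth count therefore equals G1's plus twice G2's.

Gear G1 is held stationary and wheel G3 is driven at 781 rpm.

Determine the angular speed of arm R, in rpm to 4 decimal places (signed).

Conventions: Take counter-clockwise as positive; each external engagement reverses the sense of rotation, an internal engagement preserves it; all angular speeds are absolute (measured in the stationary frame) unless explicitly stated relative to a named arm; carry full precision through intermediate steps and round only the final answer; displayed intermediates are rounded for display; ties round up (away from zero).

+541.2193 rpm

recognized (axles ride arm R): planetary set, 35/22/79 teeth
normalise by the input: solve with ω_ring = 1, then scale by 781 rpm
ring teeth: 35 + 2·22 = 79
35(ω_sun−ω_arm) = −79(ω_ring−ω_arm),  ω_sun = 0, ω_ring = 1
35(0−ω_arm) = −79(1−ω_arm)  ⇒  114·ω_arm = 79  ⇒  ω_arm = 79/114
scale: ω_arm = 79/114 × 781 rpm = +541.2193 rpm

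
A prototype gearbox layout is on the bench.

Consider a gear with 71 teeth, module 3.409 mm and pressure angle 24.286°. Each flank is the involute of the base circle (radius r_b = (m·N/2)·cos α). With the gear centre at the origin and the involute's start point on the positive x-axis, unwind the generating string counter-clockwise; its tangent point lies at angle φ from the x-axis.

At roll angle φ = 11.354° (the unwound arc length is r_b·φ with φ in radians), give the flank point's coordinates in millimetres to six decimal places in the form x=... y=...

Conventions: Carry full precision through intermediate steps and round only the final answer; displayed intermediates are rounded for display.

topology: single-mesh involute geometry — m = 3.409, N = 71
pitch radius r_p = m·N/2 = 3.409·71/2 = 121.019500
base radius r_b = r_p·cos α = 121.019500·cos 24.286° = 110.309734
roll angle φ = 11.354° = 0.19816468 rad
x = r_b·(cos φ + φ·sin φ) = 112.454407
y = r_b·(sin φ − φ·cos φ) = 0.285013

x=112.454407 y=0.285013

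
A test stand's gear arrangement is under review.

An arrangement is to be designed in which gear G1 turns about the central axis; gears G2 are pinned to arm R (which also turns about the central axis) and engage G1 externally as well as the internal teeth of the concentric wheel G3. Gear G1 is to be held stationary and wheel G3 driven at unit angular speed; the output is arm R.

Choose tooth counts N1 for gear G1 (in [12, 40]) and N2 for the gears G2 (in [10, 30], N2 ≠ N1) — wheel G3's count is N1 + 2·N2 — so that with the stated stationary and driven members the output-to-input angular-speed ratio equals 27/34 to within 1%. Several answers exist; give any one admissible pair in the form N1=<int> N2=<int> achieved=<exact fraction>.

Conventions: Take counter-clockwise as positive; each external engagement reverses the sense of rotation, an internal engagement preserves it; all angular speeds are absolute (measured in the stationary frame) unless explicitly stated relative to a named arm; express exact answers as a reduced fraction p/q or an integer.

N1=14 N2=20 achieved=27/34

topology: planetary set — design target 27/34, arm = carrier (Willis)
Willis with ω_sun = 0: ω_arm/ω_ring = N3/(N1+N3); set equal to 27/34  ⇒  N3/N1 = (27/34)/(1 − 27/34) = 27/7
N3 = N1 + 2·N2  ⇒  N2/N1 = (N3/N1 − 1)/2 = (27/7 − 1)/2 = 10/7
smallest multiple with N1 ≥ 12 and N2 ≥ 10: k = 2  ⇒  N1 = 2·7 = 14, N2 = 2·10 = 20 (N1 ≤ 40, N2 ≤ 30, N2 ≠ N1 ✓), N3 = 14 + 2·20 = 54
check: N3/(N1+N3) with N1 = 14, N3 = 54 gives 27/34; |achieved − target| = 0 ≤ 27/3400 ✓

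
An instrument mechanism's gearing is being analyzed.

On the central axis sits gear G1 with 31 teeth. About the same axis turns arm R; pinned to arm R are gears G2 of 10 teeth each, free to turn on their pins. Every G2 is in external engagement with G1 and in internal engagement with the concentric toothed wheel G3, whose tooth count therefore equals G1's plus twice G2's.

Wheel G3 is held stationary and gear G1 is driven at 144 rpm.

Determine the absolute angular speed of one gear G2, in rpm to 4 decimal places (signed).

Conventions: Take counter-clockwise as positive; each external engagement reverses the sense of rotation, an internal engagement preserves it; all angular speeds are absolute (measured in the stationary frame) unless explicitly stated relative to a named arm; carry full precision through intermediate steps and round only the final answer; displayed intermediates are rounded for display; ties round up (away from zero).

class = planetary set [G3 = 31+2·10 = 51; Willis about the carrier]
normalise by the input: solve with ω_sun = 1, then scale by 144 rpm
ring teeth: 31 + 2·10 = 51
31(ω_sun−ω_arm) = −51(ω_ring−ω_arm),  ω_ring = 0, ω_sun = 1
31(1−ω_arm) = −51(0−ω_arm)  ⇒  82·ω_arm = 31  ⇒  ω_arm = 31/82
sun–planet mesh: 31·(1−31/82) = −10·(ω_p−ω_arm)  ⇒  ω_p−ω_arm = -1581/820
ω_p = 31/82 − 1581/820 = -31/20
scale: ω_p = -31/20 × 144 rpm = -223.2000 rpm

-223.2000 rpm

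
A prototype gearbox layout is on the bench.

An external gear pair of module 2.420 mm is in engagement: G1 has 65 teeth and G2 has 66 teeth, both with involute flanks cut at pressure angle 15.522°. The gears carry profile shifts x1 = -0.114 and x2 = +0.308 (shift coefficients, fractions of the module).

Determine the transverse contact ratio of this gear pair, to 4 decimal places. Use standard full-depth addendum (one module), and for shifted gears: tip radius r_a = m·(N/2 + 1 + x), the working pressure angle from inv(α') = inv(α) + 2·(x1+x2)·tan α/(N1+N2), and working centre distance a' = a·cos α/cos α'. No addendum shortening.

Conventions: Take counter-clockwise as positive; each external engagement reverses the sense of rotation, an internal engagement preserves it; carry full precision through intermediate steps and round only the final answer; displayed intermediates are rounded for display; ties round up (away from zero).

2.0596

recognized (one external pair, fixed centres): single-mesh tooth geometry, m = 2.420, N1 = 65, N2 = 66
base radii: r_b1 = 75.781459, r_b2 = 76.947328
tip radii: r_a1 = 80.794120, r_a2 = 83.025360
inv(α') = inv(15.522°) + 2·(-0.114+0.308)·tan α/(65+66) = 0.00765070  ⇒  α' = 16.10931°
a' = a·cos α / cos α' = 158.5100·cos 15.522°/cos 16.10931° = 158.970923
action lengths: √(r_a1²−r_b1²) = 28.015358, √(r_a2²−r_b2²) = 31.182033
base pitch p_b = π·m·cos α = 7.325368
CR = (28.015358 + 31.182033 − 158.970923·sin 16.10931°)/7.325368 = 2.059639
contact ratio ≈ 2.0596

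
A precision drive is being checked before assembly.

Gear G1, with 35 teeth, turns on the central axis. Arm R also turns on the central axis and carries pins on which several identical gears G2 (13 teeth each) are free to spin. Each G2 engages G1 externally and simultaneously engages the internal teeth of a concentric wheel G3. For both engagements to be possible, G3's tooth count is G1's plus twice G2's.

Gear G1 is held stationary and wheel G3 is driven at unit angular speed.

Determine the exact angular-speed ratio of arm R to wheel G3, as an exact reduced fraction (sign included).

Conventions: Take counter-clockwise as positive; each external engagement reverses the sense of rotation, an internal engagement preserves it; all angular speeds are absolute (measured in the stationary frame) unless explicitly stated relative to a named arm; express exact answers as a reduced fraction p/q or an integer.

61/96

class = planetary set [G3 = 35+2·13 = 61; Willis about the carrier]
ring teeth: 35 + 2·13 = 61
35(ω_sun−ω_arm) = −61(ω_ring−ω_arm),  ω_sun = 0, ω_ring = 1
35(0−ω_arm) = −61(1−ω_arm)  ⇒  96·ω_arm = 61  ⇒  ω_arm = 61/96
ω_out/ω_in = 61/96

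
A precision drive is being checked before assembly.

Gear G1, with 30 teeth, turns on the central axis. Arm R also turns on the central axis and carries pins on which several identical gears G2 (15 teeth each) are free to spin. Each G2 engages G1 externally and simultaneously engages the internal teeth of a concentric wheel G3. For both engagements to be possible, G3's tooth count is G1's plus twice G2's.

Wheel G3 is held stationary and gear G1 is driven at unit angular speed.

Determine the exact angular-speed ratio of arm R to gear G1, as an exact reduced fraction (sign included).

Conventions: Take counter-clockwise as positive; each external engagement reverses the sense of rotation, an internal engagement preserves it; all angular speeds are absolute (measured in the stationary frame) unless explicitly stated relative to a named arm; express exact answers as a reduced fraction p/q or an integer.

topology: planetary set — G1 30T / G2 15T / G3 60T, arm = carrier (Willis)
ring teeth: 30 + 2·15 = 60
30(ω_sun−ω_arm) = −60(ω_ring−ω_arm),  ω_ring = 0, ω_sun = 1
30(1−ω_arm) = −60(0−ω_arm)  ⇒  90·ω_arm = 30  ⇒  ω_arm = 1/3
ω_out/ω_in = 1/3

1/3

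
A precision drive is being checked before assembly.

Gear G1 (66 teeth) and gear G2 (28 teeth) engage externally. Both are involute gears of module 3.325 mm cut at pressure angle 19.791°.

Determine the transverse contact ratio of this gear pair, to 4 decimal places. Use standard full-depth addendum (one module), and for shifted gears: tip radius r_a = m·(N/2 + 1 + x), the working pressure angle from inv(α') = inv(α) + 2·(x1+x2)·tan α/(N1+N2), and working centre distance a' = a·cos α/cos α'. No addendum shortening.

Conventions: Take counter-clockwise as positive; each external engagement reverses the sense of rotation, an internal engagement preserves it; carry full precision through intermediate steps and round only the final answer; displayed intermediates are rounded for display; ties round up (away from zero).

1.7291

single-mesh involute tooth geometry (66T engaging 28T at module 3.325)
base radii: r_b1 = 103.243979, r_b2 = 43.800476
tip radii: r_a1 = 113.050000, r_a2 = 49.875000
no profile shift: α' = α, a' = a
action lengths: √(r_a1²−r_b1²) = 46.054133, √(r_a2²−r_b2²) = 23.854432
base pitch p_b = π·m·cos α = 9.828804
CR = (46.054133 + 23.854432 − 156.275000·sin 19.79100°)/9.828804 = 1.729142
contact ratio ≈ 1.7291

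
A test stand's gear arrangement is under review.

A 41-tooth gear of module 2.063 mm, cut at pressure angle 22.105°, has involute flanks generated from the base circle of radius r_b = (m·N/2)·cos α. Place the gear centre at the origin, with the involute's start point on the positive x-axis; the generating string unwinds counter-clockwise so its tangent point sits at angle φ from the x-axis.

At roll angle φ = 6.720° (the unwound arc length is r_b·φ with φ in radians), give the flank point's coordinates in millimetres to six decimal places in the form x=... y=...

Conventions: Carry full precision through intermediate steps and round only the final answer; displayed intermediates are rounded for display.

x=39.451471 y=0.021043

recognized (one wheel, involute flank): single-mesh tooth geometry, m = 2.063, N = 41
pitch radius r_p = m·N/2 = 2.063·41/2 = 42.291500
base radius r_b = r_p·cos α = 42.291500·cos 22.105° = 39.182897
roll angle φ = 6.720° = 0.11728613 rad
x = r_b·(cos φ + φ·sin φ) = 39.451471
y = r_b·(sin φ − φ·cos φ) = 0.021043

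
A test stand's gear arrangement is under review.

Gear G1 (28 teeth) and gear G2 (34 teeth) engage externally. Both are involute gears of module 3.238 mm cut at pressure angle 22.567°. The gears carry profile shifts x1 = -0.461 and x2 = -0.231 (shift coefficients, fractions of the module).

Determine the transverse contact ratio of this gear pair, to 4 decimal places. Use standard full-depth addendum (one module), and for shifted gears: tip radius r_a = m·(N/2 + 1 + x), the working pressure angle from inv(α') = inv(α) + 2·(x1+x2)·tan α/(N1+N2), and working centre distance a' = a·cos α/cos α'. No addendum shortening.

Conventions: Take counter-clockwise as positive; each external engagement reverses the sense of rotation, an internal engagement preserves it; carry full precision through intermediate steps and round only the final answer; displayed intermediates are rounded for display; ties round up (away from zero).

class = single-mesh tooth geometry [involute pair 28T × 34T, m = 3.238]
base radii: r_b1 = 41.860992, r_b2 = 50.831205
tip radii: r_a1 = 47.077282, r_a2 = 57.536022
inv(α') = inv(22.567°) + 2·(-0.461-0.231)·tan α/(28+34) = 0.01243886  ⇒  α' = 18.86551°
a' = a·cos α / cos α' = 100.3780·cos 22.567°/cos 18.86551° = 97.954282
action lengths: √(r_a1²−r_b1²) = 21.538983, √(r_a2²−r_b2²) = 26.955193
base pitch p_b = π·m·cos α = 9.393585
CR = (21.538983 + 26.955193 − 97.954282·sin 18.86551°)/9.393585 = 1.790677
contact ratio ≈ 1.7907

1.7907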